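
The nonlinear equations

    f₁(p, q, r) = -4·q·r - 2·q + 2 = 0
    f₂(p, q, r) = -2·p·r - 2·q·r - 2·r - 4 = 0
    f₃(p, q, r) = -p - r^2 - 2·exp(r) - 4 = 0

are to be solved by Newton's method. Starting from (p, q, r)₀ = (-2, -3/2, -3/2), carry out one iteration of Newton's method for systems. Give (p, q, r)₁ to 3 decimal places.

(0.372, -4.652, 1.268)

At (-2, -3/2, -3/2): F = (-4.000, -11.500, -4.69626).
Jacobian J = [[0, -4·r - 2, -4·q], [-2·r, -2·r, -2·p - 2·q - 2], [-1, 0, -2·r - 2·exp(r)]].
At the point, J = [[0.000, 4.000, 6.000], [3.000, 3.000, 5.000], [-1.000, 0.000, 2.55374]] (det J = -32.64488).
Solving J·Δ = −F gives Δ = (2.372, -3.152, 2.768).
Then the next iterate is (p, q, r)₁ = (0.372, -4.652, 1.268).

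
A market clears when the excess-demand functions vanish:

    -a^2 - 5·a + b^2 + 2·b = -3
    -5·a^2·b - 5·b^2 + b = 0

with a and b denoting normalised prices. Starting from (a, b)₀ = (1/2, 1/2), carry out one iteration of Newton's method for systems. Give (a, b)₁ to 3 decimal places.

(0.596, 0.192)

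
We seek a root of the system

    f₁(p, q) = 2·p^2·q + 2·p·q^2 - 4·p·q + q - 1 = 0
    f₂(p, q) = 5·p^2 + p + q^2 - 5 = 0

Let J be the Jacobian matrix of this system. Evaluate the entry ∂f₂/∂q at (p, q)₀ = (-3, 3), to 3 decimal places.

∂f₂/∂q = 2·q.
At (-3, 3) this is 6.000.

6.000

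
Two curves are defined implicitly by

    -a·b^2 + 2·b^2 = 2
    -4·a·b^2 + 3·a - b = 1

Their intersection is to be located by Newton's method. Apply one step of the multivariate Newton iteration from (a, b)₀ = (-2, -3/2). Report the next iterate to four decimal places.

(-3.5873, -0.6190)

At (-2, -3/2): F = (7.0000, 12.5000).
Jacobian J = [[-b^2, -2·a·b + 4·b], [-4·b^2 + 3, -8·a·b - 1]].
At the point, J = [[-2.2500, -12.0000], [-6.0000, -25.0000]] (det J = -15.7500).
Solving J·Δ = −F gives Δ = (-1.5873, 0.8810).
Then the next iterate is (a, b)₁ = (-3.5873, -0.6190).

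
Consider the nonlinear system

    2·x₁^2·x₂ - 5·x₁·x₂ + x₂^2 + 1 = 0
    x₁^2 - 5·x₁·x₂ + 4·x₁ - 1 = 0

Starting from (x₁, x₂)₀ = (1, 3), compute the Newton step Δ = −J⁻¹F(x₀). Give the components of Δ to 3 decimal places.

(-0.667, -1.000)

At (1, 3): F = (1.000, -11.000).
Jacobian J = [[4·x₁·x₂ - 5·x₂, 2·x₁^2 - 5·x₁ + 2·x₂], [2·x₁ - 5·x₂ + 4, -5·x₁]].
At the point, J = [[-3.000, 3.000], [-9.000, -5.000]] (det J = 42.000).
Solving J·Δ = −F gives Δ = (-0.667, -1.000).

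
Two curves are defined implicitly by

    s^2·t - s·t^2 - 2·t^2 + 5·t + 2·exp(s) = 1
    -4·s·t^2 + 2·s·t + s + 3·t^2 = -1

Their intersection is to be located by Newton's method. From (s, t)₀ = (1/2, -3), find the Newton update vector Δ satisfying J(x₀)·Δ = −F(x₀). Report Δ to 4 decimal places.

(-0.0319, 1.7617)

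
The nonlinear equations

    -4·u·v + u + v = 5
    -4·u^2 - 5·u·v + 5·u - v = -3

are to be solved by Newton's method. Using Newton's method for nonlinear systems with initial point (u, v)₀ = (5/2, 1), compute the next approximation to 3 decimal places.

(2.129, -0.154)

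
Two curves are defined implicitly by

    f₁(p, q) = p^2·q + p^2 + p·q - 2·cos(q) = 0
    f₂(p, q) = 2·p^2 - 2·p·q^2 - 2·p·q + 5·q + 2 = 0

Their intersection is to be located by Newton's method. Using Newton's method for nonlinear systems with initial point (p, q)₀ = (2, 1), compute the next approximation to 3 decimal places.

At (2, 1): F = (8.91940, 7.000).
Jacobian J = [[2·p·q + 2·p + q, p^2 + p + 2·sin(q)], [4·p - 2·q^2 - 2·q, -4·p·q - 2·p + 5]].
At the point, J = [[9.000, 7.68294], [4.000, -7.000]] (det J = -93.73177).
Solving J·Δ = −F gives Δ = (-1.240, 0.291).
Then the next iterate is (p, q)₁ = (0.760, 1.291).

(0.760, 1.291)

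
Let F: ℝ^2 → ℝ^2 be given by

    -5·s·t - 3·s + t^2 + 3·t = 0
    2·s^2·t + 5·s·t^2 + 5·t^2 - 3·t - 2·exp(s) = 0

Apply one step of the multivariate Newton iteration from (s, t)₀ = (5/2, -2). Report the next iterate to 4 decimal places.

At (5/2, -2): F = (15.5000, 26.635012).
Jacobian J = [[-5·t - 3, -5·s + 2·t + 3], [4·s·t + 5·t^2 - 2·exp(s), 2·s^2 + 10·s·t + 10·t - 3]].
At the point, J = [[7.0000, -13.5000], [-24.364988, -60.5000]] (det J = -752.427337).
Solving J·Δ = −F gives Δ = (-0.7684, 0.7497).
Then the next iterate is (s, t)₁ = (1.7316, -1.2503).

(1.7316, -1.2503)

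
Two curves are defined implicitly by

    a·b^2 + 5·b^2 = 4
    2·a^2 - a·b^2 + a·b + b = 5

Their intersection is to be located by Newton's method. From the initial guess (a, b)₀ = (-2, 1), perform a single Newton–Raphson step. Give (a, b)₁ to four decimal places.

At (-2, 1): F = (-1.0000, 4.0000).
Jacobian J = [[b^2, 2·a·b + 10·b], [4·a - b^2 + b, -2·a·b + a + 1]].
At the point, J = [[1.0000, 6.0000], [-8.0000, 3.0000]] (det J = 51.0000).
Solving J·Δ = −F gives Δ = (0.5294, 0.0784).
Then the next iterate is (a, b)₁ = (-1.4706, 1.0784).

(-1.4706, 1.0784)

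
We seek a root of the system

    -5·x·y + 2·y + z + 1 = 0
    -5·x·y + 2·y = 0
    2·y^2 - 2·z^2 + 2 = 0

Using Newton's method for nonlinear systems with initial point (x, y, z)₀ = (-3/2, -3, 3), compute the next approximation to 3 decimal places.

(-2.239, 1.167, -1.000)

At (-3/2, -3, 3): F = (-24.500, -28.500, 2.000).
Jacobian J = [[-5·y, -5·x + 2, 1], [-5·y, -5·x + 2, 0], [0, 4·y, -4·z]].
At the point, J = [[15.000, 9.500, 1.000], [15.000, 9.500, 0.000], [0.000, -12.000, -12.000]] (det J = -180.000).
Solving J·Δ = −F gives Δ = (-0.739, 4.167, -4.000).
Then the next iterate is (x, y, z)₁ = (-2.239, 1.167, -1.000).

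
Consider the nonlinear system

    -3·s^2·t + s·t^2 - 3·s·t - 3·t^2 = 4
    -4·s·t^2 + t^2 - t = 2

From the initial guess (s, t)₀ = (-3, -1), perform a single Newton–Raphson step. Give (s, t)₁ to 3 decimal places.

(-2.593, -0.616)

At (-3, -1): F = (8.000, 12.000).
Jacobian J = [[-6·s·t + t^2 - 3·t, -3·s^2 + 2·s·t - 3·s - 6·t], [-4·t^2, -8·s·t + 2·t - 1]].
At the point, J = [[-14.000, -6.000], [-4.000, -27.000]] (det J = 354.000).
Solving J·Δ = −F gives Δ = (0.407, 0.384).
Then the next iterate is (s, t)₁ = (-2.593, -0.616).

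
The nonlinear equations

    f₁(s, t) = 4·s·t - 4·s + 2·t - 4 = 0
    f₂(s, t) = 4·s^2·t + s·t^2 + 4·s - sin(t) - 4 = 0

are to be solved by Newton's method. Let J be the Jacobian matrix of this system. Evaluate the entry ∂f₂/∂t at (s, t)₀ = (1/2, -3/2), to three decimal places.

∂f₂/∂t = 4·s^2 + 2·s·t - cos(t).
At (1/2, -3/2) this is -0.571.

-0.571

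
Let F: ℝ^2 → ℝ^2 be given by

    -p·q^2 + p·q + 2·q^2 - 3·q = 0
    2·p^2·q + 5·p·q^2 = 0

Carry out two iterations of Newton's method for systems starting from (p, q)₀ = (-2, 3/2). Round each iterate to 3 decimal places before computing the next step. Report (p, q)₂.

(-3.093, 1.190)

At (-2, 3/2): F = (1.500, -10.500).
Jacobian J = [[-q^2 + q, -2·p·q + p + 4·q - 3], [4·p·q + 5·q^2, 2·p^2 + 10·p·q]].
At the point, J = [[-0.750, 7.000], [-0.750, -22.000]] (det J = 21.750).
Solving J·Δ = −F gives Δ = (-1.862, -0.414).
Then the next iterate is (p, q)₁ = (-3.862, 1.086).
Round to (-3.862, 1.086) and repeat: F = (-0.53851, 9.62134), J = [[-0.09340, 5.87026], [-10.87955, -12.11123]].
Δ = (0.769, 0.104), so (p, q)₂ = (-3.093, 1.190).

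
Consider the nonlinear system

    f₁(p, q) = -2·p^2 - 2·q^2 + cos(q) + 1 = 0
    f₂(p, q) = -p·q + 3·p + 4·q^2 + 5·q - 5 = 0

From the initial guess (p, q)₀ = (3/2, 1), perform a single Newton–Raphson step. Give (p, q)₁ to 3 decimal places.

At (3/2, 1): F = (-4.95970, 7.000).
Jacobian J = [[-4·p, -4·q - sin(q)], [-q + 3, -p + 8·q + 5]].
At the point, J = [[-6.000, -4.84147], [2.000, 11.500]] (det J = -59.31706).
Solving J·Δ = −F gives Δ = (-0.390, -0.541).
Then the next iterate is (p, q)₁ = (1.110, 0.459).

(1.110, 0.459)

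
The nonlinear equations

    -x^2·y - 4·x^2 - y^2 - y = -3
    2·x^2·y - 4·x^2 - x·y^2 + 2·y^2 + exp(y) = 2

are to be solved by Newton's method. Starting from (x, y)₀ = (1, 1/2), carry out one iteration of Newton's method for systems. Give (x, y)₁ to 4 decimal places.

At (1, 1/2): F = (-2.2500, -3.101279).
Jacobian J = [[-2·x·y - 8·x, -x^2 - 2·y - 1], [4·x·y - 8·x - y^2, 2·x^2 - 2·x·y + 4·y + exp(y)]].
At the point, J = [[-9.0000, -3.0000], [-6.2500, 4.648721]] (det J = -60.588491).
Solving J·Δ = −F gives Δ = (-0.3262, 0.2286).
Then the next iterate is (x, y)₁ = (0.6738, 0.7286).

(0.6738, 0.7286)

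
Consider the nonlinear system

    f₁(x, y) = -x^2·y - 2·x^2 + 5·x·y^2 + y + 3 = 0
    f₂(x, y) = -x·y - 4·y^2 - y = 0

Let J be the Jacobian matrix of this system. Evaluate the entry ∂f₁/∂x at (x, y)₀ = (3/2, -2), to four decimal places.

20.0000

∂f₁/∂x = -2·x·y - 4·x + 5·y^2.
At (3/2, -2) this is 20.0000.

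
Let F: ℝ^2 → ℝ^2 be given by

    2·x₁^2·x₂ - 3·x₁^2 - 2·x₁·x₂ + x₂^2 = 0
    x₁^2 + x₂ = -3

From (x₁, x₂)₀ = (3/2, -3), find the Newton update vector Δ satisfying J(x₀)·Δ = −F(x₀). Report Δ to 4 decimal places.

(1.0500, -5.4000)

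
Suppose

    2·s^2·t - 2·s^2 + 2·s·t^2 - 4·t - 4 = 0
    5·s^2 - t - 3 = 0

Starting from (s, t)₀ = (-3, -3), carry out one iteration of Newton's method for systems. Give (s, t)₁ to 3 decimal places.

(-1.513, -2.603)

At (-3, -3): F = (-118.000, 45.000).
Jacobian J = [[4·s·t - 4·s + 2·t^2, 2·s^2 + 4·s·t - 4], [10·s, -1]].
At the point, J = [[66.000, 50.000], [-30.000, -1.000]] (det J = 1434.000).
Solving J·Δ = −F gives Δ = (1.487, 0.397).
Then the next iterate is (s, t)₁ = (-1.513, -2.603).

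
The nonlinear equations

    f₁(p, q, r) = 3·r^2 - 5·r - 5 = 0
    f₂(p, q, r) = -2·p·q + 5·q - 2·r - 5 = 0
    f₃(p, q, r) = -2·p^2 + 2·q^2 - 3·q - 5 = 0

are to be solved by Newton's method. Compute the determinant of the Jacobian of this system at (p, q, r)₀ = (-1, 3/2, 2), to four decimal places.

J = [[0, 0, 6·r - 5], [-2·q, -2·p + 5, -2], [-4·p, 4·q - 3, 0]].
At the point, J = [[0.0000, 0.0000, 7.0000], [-3.0000, 7.0000, -2.0000], [4.0000, 3.0000, 0.0000]].
det J = -259.0000.

-259.0000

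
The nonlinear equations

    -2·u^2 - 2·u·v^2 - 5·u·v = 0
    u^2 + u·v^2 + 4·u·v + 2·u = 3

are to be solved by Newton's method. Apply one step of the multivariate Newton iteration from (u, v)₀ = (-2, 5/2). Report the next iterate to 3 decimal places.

(0.543, 2.541)

At (-2, 5/2): F = (42.000, -35.500).
Jacobian J = [[-4·u - 2·v^2 - 5·v, -4·u·v - 5·u], [2·u + v^2 + 4·v + 2, 2·u·v + 4·u]].
At the point, J = [[-17.000, 30.000], [14.250, -18.000]] (det J = -121.500).
Solving J·Δ = −F gives Δ = (2.543, 0.041).
Then the next iterate is (u, v)₁ = (0.543, 2.541).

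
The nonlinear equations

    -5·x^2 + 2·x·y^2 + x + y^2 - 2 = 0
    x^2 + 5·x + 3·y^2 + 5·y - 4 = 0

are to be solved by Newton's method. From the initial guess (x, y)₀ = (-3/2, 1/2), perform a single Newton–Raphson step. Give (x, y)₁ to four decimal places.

At (-3/2, 1/2): F = (-15.2500, -6.0000).
Jacobian J = [[-10·x + 2·y^2 + 1, 4·x·y + 2·y], [2·x + 5, 6·y + 5]].
At the point, J = [[16.5000, -2.0000], [2.0000, 8.0000]] (det J = 136.0000).
Solving J·Δ = −F gives Δ = (0.9853, 0.5037).
Then the next iterate is (x, y)₁ = (-0.5147, 1.0037).

(-0.5147, 1.0037)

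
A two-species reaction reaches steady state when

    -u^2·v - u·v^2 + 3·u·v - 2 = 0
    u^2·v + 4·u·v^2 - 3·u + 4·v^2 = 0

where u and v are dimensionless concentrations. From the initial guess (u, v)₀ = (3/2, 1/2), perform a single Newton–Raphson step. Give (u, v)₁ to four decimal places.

At (3/2, 1/2): F = (-1.2500, -0.8750).
Jacobian J = [[-2·u·v - v^2 + 3·v, -u^2 - 2·u·v + 3·u], [2·u·v + 4·v^2 - 3, u^2 + 8·u·v + 8·v]].
At the point, J = [[-0.2500, 0.7500], [-0.5000, 12.2500]] (det J = -2.6875).
Solving J·Δ = −F gives Δ = (-5.4535, -0.1512).
Then the next iterate is (u, v)₁ = (-3.9535, 0.3488).

(-3.9535, 0.3488)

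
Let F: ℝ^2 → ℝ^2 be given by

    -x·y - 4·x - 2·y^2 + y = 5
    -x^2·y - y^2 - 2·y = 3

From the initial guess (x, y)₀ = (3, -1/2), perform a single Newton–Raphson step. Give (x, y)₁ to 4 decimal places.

(-1.7143, -1.6893)

At (3, -1/2): F = (-16.5000, 2.2500).
Jacobian J = [[-y - 4, -x - 4·y + 1], [-2·x·y, -x^2 - 2·y - 2]].
At the point, J = [[-3.5000, 0.0000], [3.0000, -10.0000]] (det J = 35.0000).
Solving J·Δ = −F gives Δ = (-4.7143, -1.1893).
Then the next iterate is (x, y)₁ = (-1.7143, -1.6893).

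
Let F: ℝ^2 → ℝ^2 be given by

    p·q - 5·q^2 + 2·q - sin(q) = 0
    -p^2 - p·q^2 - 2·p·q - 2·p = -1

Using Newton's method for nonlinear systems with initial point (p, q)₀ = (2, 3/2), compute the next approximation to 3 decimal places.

(1.059, 0.808)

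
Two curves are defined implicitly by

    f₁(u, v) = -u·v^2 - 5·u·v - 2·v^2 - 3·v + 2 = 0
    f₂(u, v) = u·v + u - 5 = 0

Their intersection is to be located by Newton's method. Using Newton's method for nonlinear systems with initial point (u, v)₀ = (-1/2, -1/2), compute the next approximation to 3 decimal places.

(2.154, -8.346)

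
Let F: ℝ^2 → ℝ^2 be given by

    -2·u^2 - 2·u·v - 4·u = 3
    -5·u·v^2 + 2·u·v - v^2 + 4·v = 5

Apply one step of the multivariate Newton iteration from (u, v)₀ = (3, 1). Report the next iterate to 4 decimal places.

(0.9048, 0.7857)

At (3, 1): F = (-39.0000, -11.0000).
Jacobian J = [[-4·u - 2·v - 4, -2·u], [-5·v^2 + 2·v, -10·u·v + 2·u - 2·v + 4]].
At the point, J = [[-18.0000, -6.0000], [-3.0000, -22.0000]] (det J = 378.0000).
Solving J·Δ = −F gives Δ = (-2.0952, -0.2143).
Then the next iterate is (u, v)₁ = (0.9048, 0.7857).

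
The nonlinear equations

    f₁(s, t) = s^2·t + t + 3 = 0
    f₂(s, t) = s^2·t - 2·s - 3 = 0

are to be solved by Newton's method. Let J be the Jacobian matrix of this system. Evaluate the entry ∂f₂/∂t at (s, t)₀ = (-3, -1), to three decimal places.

9.000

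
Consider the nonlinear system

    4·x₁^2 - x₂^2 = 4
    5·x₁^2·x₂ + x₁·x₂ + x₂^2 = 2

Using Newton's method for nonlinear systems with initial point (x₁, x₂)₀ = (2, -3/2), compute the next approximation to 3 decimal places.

(1.289, -0.956)

At (2, -3/2): F = (9.750, -32.750).
Jacobian J = [[8·x₁, -2·x₂], [10·x₁·x₂ + x₂, 5·x₁^2 + x₁ + 2·x₂]].
At the point, J = [[16.000, 3.000], [-31.500, 19.000]] (det J = 398.500).
Solving J·Δ = −F gives Δ = (-0.711, 0.544).
Then the next iterate is (x₁, x₂)₁ = (1.289, -0.956).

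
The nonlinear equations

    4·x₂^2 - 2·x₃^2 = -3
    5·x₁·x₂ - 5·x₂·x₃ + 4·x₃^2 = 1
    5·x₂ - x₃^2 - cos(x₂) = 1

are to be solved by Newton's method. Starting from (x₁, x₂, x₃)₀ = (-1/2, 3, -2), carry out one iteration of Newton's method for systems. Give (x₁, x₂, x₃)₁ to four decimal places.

(-6.6028, 2.3425, -3.9024)

At (-1/2, 3, -2): F = (31.0000, 37.5000, 10.989992).
Jacobian J = [[0, 8·x₂, -4·x₃], [5·x₂, 5·x₁ - 5·x₃, -5·x₂ + 8·x₃], [0, sin(x₂) + 5, -2·x₃]].
At the point, J = [[0.0000, 24.0000, 8.0000], [15.0000, 7.5000, -31.0000], [0.0000, 5.141120, 4.0000]] (det J = -823.065599).
Solving J·Δ = −F gives Δ = (-6.1028, -0.6575, -1.9024).
Then the next iterate is (x₁, x₂, x₃)₁ = (-6.6028, 2.3425, -3.9024).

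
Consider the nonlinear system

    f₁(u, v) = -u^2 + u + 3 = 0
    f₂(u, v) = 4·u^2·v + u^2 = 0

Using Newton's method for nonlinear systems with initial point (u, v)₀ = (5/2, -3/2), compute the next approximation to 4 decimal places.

(2.3125, -0.4375)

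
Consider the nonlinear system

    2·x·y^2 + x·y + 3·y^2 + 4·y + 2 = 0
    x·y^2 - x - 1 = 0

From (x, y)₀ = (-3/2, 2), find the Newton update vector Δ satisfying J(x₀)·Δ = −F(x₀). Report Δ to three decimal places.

(-0.419, -1.126)

At (-3/2, 2): F = (7.000, -5.500).
Jacobian J = [[2·y^2 + y, 4·x·y + x + 6·y + 4], [y^2 - 1, 2·x·y]].
At the point, J = [[10.000, 2.500], [3.000, -6.000]] (det J = -67.500).
Solving J·Δ = −F gives Δ = (-0.419, -1.126).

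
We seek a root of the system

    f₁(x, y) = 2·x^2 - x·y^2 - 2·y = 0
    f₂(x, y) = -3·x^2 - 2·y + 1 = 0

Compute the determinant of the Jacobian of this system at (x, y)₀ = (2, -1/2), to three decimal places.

-15.500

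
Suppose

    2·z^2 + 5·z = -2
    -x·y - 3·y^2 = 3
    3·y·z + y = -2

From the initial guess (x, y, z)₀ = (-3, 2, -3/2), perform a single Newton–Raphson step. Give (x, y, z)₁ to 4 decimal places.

(6.6429, -1.1429, -2.5000)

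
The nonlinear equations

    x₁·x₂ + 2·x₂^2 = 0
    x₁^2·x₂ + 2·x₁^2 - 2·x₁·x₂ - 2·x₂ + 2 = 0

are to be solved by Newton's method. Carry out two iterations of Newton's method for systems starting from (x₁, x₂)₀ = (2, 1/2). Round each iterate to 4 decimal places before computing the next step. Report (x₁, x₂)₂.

At (2, 1/2): F = (1.5000, 9.0000).
Jacobian J = [[x₂, x₁ + 4·x₂], [2·x₁·x₂ + 4·x₁ - 2·x₂, x₁^2 - 2·x₁ - 2]].
At the point, J = [[0.5000, 4.0000], [9.0000, -2.0000]] (det J = -37.0000).
Solving J·Δ = −F gives Δ = (-1.0541, -0.2432).
Then the next iterate is (x₁, x₂)₁ = (0.9459, 0.2568).
Round to (0.9459, 0.2568) and repeat: F = (0.374800, 3.019805), J = [[0.2568, 1.9731], [3.755814, -2.997073]].
Δ = (-0.8657, -0.0773), so (x₁, x₂)₂ = (0.0802, 0.1795).

(0.0802, 0.1795)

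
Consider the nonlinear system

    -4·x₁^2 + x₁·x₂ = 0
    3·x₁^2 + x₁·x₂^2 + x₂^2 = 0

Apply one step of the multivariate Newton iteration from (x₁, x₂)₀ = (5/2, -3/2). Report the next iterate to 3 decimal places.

At (5/2, -3/2): F = (-28.750, 26.625).
Jacobian J = [[-8·x₁ + x₂, x₁], [6·x₁ + x₂^2, 2·x₁·x₂ + 2·x₂]].
At the point, J = [[-21.500, 2.500], [17.250, -10.500]] (det J = 182.625).
Solving J·Δ = −F gives Δ = (-1.289, 0.419).
Then the next iterate is (x₁, x₂)₁ = (1.211, -1.081).

(1.211, -1.081)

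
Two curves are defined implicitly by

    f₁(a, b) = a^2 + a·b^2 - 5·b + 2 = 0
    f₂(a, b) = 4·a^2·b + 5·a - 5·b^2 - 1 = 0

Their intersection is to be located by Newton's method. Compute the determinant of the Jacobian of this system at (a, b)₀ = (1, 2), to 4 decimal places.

J = [[2·a + b^2, 2·a·b - 5], [8·a·b + 5, 4·a^2 - 10·b]].
At the point, J = [[6.0000, -1.0000], [21.0000, -16.0000]].
det J = -75.0000.

-75.0000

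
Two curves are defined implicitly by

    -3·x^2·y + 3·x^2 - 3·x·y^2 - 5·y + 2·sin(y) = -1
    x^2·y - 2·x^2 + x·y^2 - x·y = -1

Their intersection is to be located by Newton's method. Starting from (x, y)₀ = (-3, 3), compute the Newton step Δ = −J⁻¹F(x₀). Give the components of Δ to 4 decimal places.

(1.4901, -1.3333)

At (-3, 3): F = (13.282240, -8.0000).
Jacobian J = [[-6·x·y + 6·x - 3·y^2, -3·x^2 - 6·x·y + 2·cos(y) - 5], [2·x·y - 4·x + y^2 - y, x^2 + 2·x·y - x]].
At the point, J = [[9.0000, 20.020015], [0.0000, -6.0000]] (det J = -54.0000).
Solving J·Δ = −F gives Δ = (1.4901, -1.3333).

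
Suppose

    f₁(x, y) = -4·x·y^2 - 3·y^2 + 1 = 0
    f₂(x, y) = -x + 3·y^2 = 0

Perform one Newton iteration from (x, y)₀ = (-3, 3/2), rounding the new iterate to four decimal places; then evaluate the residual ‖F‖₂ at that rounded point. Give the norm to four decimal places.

At (-3, 3/2): F = (21.2500, 9.7500).
Jacobian J = [[-4·y^2, -8·x·y - 6·y], [-1, 6·y]].
At the point, J = [[-9.0000, 27.0000], [-1.0000, 9.0000]] (det J = -54.0000).
Solving J·Δ = −F gives Δ = (-1.3333, -1.2315).
Then the next iterate is (x, y)₁ = (-4.3333, 0.2685).
Re-evaluating at (-4.3333, 0.2685): F = (2.033313, 4.549577), so ‖F‖₂ = 4.9833.

4.9833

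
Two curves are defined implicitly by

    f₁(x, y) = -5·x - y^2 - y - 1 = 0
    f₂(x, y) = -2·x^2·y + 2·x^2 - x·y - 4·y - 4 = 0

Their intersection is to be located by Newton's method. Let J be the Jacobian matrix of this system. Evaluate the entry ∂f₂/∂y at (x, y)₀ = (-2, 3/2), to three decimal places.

∂f₂/∂y = -2·x^2 - x - 4.
At (-2, 3/2) this is -10.000.

-10.000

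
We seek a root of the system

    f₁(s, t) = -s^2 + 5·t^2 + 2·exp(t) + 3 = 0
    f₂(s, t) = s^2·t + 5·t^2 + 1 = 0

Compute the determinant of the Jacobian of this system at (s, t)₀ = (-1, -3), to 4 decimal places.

121.4026

J = [[-2·s, 10·t + 2·exp(t)], [2·s·t, s^2 + 10·t]].
At the point, J = [[2.0000, -29.900426], [6.0000, -29.0000]].
det J = 121.4026.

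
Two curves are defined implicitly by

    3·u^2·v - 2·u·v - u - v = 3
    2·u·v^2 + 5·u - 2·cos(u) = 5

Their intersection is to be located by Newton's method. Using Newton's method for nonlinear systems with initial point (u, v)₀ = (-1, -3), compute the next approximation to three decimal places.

(-0.729, -1.058)

At (-1, -3): F = (-14.000, -29.08060).
Jacobian J = [[6·u·v - 2·v - 1, 3·u^2 - 2·u - 1], [2·v^2 + 2·sin(u) + 5, 4·u·v]].
At the point, J = [[23.000, 4.000], [21.31706, 12.000]] (det J = 190.73177).
Solving J·Δ = −F gives Δ = (0.271, 1.942).
Then the next iterate is (u, v)₁ = (-0.729, -1.058).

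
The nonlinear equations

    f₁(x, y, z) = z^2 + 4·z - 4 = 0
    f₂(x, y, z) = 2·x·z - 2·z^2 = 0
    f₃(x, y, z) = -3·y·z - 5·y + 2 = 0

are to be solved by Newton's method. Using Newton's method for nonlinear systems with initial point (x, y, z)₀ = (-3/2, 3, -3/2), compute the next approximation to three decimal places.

(6.250, -135.500, 6.250)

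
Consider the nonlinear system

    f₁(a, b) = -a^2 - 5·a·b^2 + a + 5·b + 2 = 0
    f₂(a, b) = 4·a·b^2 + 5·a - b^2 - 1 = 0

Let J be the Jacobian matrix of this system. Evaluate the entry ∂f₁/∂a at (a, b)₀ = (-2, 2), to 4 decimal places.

-15.0000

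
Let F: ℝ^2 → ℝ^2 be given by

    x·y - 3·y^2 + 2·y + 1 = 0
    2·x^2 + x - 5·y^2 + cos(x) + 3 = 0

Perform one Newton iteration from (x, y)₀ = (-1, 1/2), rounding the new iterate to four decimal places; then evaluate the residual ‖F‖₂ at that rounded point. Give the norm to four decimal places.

0.9869

At (-1, 1/2): F = (0.7500, 3.290302).
Jacobian J = [[y, x - 6·y + 2], [4·x - sin(x) + 1, -10·y]].
At the point, J = [[0.5000, -2.0000], [-2.158529, -5.0000]] (det J = -6.817058).
Solving J·Δ = −F gives Δ = (0.4152, 0.4788).
Then the next iterate is (x, y)₁ = (-0.5848, 0.9788).
Re-evaluating at (-0.5848, 0.9788): F = (-0.488951, -0.857243), so ‖F‖₂ = 0.9869.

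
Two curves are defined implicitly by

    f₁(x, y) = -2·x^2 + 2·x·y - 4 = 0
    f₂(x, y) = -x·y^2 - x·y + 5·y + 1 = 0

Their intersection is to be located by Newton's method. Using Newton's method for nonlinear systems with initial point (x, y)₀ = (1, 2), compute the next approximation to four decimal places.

At (1, 2): F = (-2.0000, 5.0000).
Jacobian J = [[-4·x + 2·y, 2·x], [-y^2 - y, -2·x·y - x + 5]].
At the point, J = [[0.0000, 2.0000], [-6.0000, 0.0000]] (det J = 12.0000).
Solving J·Δ = −F gives Δ = (0.8333, 1.0000).
Then the next iterate is (x, y)₁ = (1.8333, 3.0000).

(1.8333, 3.0000)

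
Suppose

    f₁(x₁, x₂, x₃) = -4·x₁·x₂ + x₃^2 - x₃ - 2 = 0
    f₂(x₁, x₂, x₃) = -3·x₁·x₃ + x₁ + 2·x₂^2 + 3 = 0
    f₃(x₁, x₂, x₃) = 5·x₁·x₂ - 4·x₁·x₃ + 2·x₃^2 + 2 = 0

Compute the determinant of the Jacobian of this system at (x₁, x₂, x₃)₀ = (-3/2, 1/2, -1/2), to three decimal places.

33.500

J = [[-4·x₂, -4·x₁, 2·x₃ - 1], [-3·x₃ + 1, 4·x₂, -3·x₁], [5·x₂ - 4·x₃, 5·x₁, -4·x₁ + 4·x₃]].
At the point, J = [[-2.000, 6.000, -2.000], [2.500, 2.000, 4.500], [4.500, -7.500, 4.000]].
det J = 33.500.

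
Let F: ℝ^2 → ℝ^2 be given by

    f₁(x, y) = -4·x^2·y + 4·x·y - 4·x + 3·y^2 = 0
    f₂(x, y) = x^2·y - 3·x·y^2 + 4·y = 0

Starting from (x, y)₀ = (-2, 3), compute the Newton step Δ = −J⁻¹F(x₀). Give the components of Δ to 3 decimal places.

(0.520, -1.312)

At (-2, 3): F = (-37.000, 78.000).
Jacobian J = [[-8·x·y + 4·y - 4, -4·x^2 + 4·x + 6·y], [2·x·y - 3·y^2, x^2 - 6·x·y + 4]].
At the point, J = [[56.000, -6.000], [-39.000, 44.000]] (det J = 2230.000).
Solving J·Δ = −F gives Δ = (0.520, -1.312).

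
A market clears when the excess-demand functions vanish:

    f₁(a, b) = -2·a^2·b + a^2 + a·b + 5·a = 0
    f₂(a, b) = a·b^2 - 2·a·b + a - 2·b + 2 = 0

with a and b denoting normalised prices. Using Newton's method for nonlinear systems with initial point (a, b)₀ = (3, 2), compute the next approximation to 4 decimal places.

At (3, 2): F = (-6.0000, 1.0000).
Jacobian J = [[-4·a·b + 2·a + b + 5, -2·a^2 + a], [b^2 - 2·b + 1, 2·a·b - 2·a - 2]].
At the point, J = [[-11.0000, -15.0000], [1.0000, 4.0000]] (det J = -29.0000).
Solving J·Δ = −F gives Δ = (-0.3103, -0.1724).
Then the next iterate is (a, b)₁ = (2.6897, 1.8276).

(2.6897, 1.8276)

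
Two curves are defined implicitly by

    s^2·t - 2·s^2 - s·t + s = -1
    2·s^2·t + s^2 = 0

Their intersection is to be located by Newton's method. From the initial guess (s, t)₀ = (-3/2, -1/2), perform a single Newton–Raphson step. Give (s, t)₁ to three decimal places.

(-0.736, -0.500)

At (-3/2, -1/2): F = (-6.875, 0.000).
Jacobian J = [[2·s·t - 4·s - t + 1, s^2 - s], [4·s·t + 2·s, 2·s^2]].
At the point, J = [[9.000, 3.750], [0.000, 4.500]] (det J = 40.500).
Solving J·Δ = −F gives Δ = (0.764, 0.000).
Then the next iterate is (s, t)₁ = (-0.736, -0.500).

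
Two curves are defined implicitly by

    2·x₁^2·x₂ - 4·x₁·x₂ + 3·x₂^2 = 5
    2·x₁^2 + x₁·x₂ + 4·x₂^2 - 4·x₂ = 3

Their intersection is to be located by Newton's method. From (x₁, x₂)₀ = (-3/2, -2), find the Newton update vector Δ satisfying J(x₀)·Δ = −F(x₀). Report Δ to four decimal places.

At (-3/2, -2): F = (-14.0000, 28.5000).
Jacobian J = [[4·x₁·x₂ - 4·x₂, 2·x₁^2 - 4·x₁ + 6·x₂], [4·x₁ + x₂, x₁ + 8·x₂ - 4]].
At the point, J = [[20.0000, -1.5000], [-8.0000, -21.5000]] (det J = -442.0000).
Solving J·Δ = −F gives Δ = (0.7777, 1.0362).

(0.7777, 1.0362)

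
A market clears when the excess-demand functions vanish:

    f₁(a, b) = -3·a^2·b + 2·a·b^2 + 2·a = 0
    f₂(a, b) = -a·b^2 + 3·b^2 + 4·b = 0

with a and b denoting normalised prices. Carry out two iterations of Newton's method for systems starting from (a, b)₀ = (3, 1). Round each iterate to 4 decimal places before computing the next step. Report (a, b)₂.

(0.0000, 0.0000)

At (3, 1): F = (-15.0000, 4.0000).
Jacobian J = [[-6·a·b + 2·b^2 + 2, -3·a^2 + 4·a·b], [-b^2, -2·a·b + 6·b + 4]].
At the point, J = [[-14.0000, -15.0000], [-1.0000, 4.0000]] (det J = -71.0000).
Solving J·Δ = −F gives Δ = (0.0000, -1.0000).
Then the next iterate is (a, b)₁ = (3.0000, 0.0000).
Round to (3.0000, 0.0000) and repeat: F = (6.0000, 0.0000), J = [[2.0000, -27.0000], [0.0000, 4.0000]].
Δ = (-3.0000, 0.0000), so (a, b)₂ = (0.0000, 0.0000).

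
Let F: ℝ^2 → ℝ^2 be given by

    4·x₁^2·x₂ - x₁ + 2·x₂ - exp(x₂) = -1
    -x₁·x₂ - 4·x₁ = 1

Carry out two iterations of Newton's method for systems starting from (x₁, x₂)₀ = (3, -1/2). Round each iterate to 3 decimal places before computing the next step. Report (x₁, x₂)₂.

At (3, -1/2): F = (-21.60653, -11.500).
Jacobian J = [[8·x₁·x₂ - 1, 4·x₁^2 - exp(x₂) + 2], [-x₂ - 4, -x₁]].
At the point, J = [[-13.000, 37.39347], [-3.500, -3.000]] (det J = 169.87714).
Solving J·Δ = −F gives Δ = (-2.913, -0.435).
Then the next iterate is (x₁, x₂)₁ = (0.087, -0.935).
Round to (0.087, -0.935) and repeat: F = (-1.37789, -1.26665), J = [[-1.65076, 1.63769], [-3.065, -0.087]].
Δ = (-0.425, 0.413), so (x₁, x₂)₂ = (-0.338, -0.522).

(-0.338, -0.522)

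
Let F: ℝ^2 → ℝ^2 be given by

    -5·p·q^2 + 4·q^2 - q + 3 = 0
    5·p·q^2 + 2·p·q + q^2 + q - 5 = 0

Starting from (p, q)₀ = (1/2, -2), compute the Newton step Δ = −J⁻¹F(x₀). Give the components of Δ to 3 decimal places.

(0.276, 0.784)

At (1/2, -2): F = (11.000, 5.000).
Jacobian J = [[-5·q^2, -10·p·q + 8·q - 1], [5·q^2 + 2·q, 10·p·q + 2·p + 2·q + 1]].
At the point, J = [[-20.000, -7.000], [16.000, -12.000]] (det J = 352.000).
Solving J·Δ = −F gives Δ = (0.276, 0.784).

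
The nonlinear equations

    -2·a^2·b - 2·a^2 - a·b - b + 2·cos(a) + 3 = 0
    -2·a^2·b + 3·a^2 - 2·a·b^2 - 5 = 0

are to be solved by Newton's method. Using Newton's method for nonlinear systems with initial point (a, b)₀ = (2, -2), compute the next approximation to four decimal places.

At (2, -2): F = (16.167706, 7.0000).
Jacobian J = [[-4·a·b - 4·a - b - 2·sin(a), -2·a^2 - a - 1], [-4·a·b + 6·a - 2·b^2, -2·a^2 - 4·a·b]].
At the point, J = [[8.181405, -11.0000], [20.0000, 8.0000]] (det J = 285.451241).
Solving J·Δ = −F gives Δ = (-0.7229, 0.9322).
Then the next iterate is (a, b)₁ = (1.2771, -1.0678).

(1.2771, -1.0678)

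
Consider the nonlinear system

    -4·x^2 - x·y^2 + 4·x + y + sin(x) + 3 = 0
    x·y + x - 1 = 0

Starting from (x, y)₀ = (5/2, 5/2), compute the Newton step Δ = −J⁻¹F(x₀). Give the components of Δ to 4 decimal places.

(1.6002, -5.3403)

At (5/2, 5/2): F = (-24.526528, 7.7500).
Jacobian J = [[-8·x - y^2 + cos(x) + 4, -2·x·y + 1], [y + 1, x]].
At the point, J = [[-23.051144, -11.5000], [3.5000, 2.5000]] (det J = -17.377859).
Solving J·Δ = −F gives Δ = (1.6002, -5.3403).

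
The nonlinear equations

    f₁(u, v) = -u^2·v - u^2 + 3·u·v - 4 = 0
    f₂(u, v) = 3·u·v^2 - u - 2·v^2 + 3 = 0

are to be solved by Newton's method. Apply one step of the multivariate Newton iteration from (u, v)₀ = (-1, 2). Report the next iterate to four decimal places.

At (-1, 2): F = (-13.0000, -16.0000).
Jacobian J = [[-2·u·v - 2·u + 3·v, -u^2 + 3·u], [3·v^2 - 1, 6·u·v - 4·v]].
At the point, J = [[12.0000, -4.0000], [11.0000, -20.0000]] (det J = -196.0000).
Solving J·Δ = −F gives Δ = (1.0000, -0.2500).
Then the next iterate is (u, v)₁ = (0.0000, 1.7500).

(0.0000, 1.7500)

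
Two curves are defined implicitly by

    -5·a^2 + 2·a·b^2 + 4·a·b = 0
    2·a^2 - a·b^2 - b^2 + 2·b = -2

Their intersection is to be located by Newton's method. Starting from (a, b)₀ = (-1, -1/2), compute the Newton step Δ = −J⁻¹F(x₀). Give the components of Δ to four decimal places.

At (-1, -1/2): F = (-3.5000, 3.0000).
Jacobian J = [[-10·a + 2·b^2 + 4·b, 4·a·b + 4·a], [4·a - b^2, -2·a·b - 2·b + 2]].
At the point, J = [[8.5000, -2.0000], [-4.2500, 2.0000]] (det J = 8.5000).
Solving J·Δ = −F gives Δ = (0.1176, -1.2500).

(0.1176, -1.2500)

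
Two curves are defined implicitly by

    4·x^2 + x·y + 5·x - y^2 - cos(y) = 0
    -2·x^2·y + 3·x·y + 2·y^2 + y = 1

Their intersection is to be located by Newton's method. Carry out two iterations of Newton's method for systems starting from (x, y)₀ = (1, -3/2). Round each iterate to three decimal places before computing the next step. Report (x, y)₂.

At (1, -3/2): F = (5.17926, 0.500).
Jacobian J = [[8·x + y + 5, x - 2·y + sin(y)], [-4·x·y + 3·y, -2·x^2 + 3·x + 4·y + 1]].
At the point, J = [[11.500, 3.00251], [1.500, -4.000]] (det J = -50.50376).
Solving J·Δ = −F gives Δ = (-0.440, -0.040).
Then the next iterate is (x, y)₁ = (0.560, -1.540).
Round to (0.560, -1.540) and repeat: F = (0.78961, 0.58189), J = [[7.940, 2.64047], [-1.17040, -4.10720]].
Δ = (-0.162, 0.188), so (x, y)₂ = (0.398, -1.352).

(0.398, -1.352)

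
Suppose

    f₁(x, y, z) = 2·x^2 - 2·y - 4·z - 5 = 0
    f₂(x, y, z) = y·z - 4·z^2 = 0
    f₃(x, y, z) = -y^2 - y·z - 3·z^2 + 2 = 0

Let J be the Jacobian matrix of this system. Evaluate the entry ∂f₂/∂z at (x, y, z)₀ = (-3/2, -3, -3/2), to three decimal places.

9.000

∂f₂/∂z = y - 8·z.
At (-3/2, -3, -3/2) this is 9.000.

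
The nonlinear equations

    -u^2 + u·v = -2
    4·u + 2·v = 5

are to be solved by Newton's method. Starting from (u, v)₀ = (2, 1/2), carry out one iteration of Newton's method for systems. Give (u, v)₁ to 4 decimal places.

At (2, 1/2): F = (-1.0000, 4.0000).
Jacobian J = [[-2·u + v, u], [4, 2]].
At the point, J = [[-3.5000, 2.0000], [4.0000, 2.0000]] (det J = -15.0000).
Solving J·Δ = −F gives Δ = (-0.6667, -0.6667).
Then the next iterate is (u, v)₁ = (1.3333, -0.1667).

(1.3333, -0.1667)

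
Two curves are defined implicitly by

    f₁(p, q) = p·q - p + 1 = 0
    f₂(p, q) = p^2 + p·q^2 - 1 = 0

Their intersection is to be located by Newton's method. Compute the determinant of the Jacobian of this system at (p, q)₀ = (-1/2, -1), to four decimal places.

-2.0000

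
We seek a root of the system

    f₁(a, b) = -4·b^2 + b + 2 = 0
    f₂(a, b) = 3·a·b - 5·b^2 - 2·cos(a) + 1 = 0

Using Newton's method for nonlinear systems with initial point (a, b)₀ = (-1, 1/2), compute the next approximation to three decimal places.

(-38.338, 1.000)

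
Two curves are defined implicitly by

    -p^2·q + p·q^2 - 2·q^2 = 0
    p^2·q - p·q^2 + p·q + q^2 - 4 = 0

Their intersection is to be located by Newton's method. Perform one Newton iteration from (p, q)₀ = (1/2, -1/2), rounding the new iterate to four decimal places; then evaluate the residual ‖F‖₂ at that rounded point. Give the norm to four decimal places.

At (1/2, -1/2): F = (-0.2500, -4.2500).
Jacobian J = [[-2·p·q + q^2, -p^2 + 2·p·q - 4·q], [2·p·q - q^2 + q, p^2 - 2·p·q + p + 2·q]].
At the point, J = [[0.7500, 1.2500], [-1.2500, 0.2500]] (det J = 1.7500).
Solving J·Δ = −F gives Δ = (-3.0000, 2.0000).
Then the next iterate is (p, q)₁ = (-2.5000, 1.5000).
Re-evaluating at (-2.5000, 1.5000): F = (-19.5000, 9.5000), so ‖F‖₂ = 21.6910.

21.6910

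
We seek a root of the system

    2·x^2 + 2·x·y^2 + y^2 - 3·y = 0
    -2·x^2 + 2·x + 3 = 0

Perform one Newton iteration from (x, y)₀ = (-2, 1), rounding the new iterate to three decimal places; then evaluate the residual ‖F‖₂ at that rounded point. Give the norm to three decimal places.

1.622

At (-2, 1): F = (2.000, -9.000).
Jacobian J = [[4·x + 2·y^2, 4·x·y + 2·y - 3], [-4·x + 2, 0]].
At the point, J = [[-6.000, -9.000], [10.000, 0.000]] (det J = 90.000).
Solving J·Δ = −F gives Δ = (0.900, -0.378).
Then the next iterate is (x, y)₁ = (-1.100, 0.622).
Re-evaluating at (-1.100, 0.622): F = (0.08974, -1.620), so ‖F‖₂ = 1.622.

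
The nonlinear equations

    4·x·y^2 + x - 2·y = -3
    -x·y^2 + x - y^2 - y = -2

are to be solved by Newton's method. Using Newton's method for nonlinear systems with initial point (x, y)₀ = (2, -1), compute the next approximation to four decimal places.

At (2, -1): F = (15.0000, 2.0000).
Jacobian J = [[4·y^2 + 1, 8·x·y - 2], [-y^2 + 1, -2·x·y - 2·y - 1]].
At the point, J = [[5.0000, -18.0000], [0.0000, 5.0000]] (det J = 25.0000).
Solving J·Δ = −F gives Δ = (-4.4400, -0.4000).
Then the next iterate is (x, y)₁ = (-2.4400, -1.4000).

(-2.4400, -1.4000)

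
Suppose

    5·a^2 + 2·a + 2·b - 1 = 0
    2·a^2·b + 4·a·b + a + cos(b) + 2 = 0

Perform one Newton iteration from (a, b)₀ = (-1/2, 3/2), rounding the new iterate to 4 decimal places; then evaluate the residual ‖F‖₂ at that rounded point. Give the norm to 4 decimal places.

At (-1/2, 3/2): F = (2.2500, -0.679263).
Jacobian J = [[10·a + 2, 2], [4·a·b + 4·b + 1, 2·a^2 + 4·a - sin(b)]].
At the point, J = [[-3.0000, 2.0000], [4.0000, -2.497495]] (det J = -0.507515).
Solving J·Δ = −F gives Δ = (-8.3955, -13.7182).
Then the next iterate is (a, b)₁ = (-8.8955, -12.2182).
Re-evaluating at (-8.8955, -12.2182): F = (352.422201, -1504.857892), so ‖F‖₂ = 1545.5739.

1545.5739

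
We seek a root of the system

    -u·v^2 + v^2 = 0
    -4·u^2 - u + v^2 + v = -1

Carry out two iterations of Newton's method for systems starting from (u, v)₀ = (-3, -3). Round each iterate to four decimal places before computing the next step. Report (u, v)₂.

At (-3, -3): F = (36.0000, -26.0000).
Jacobian J = [[-v^2, -2·u·v + 2·v], [-8·u - 1, 2·v + 1]].
At the point, J = [[-9.0000, -24.0000], [23.0000, -5.0000]] (det J = 597.0000).
Solving J·Δ = −F gives Δ = (1.3467, 0.9950).
Then the next iterate is (u, v)₁ = (-1.6533, -2.0050).
Round to (-1.6533, -2.0050) and repeat: F = (10.666332, -6.265279), J = [[-4.020025, -10.639733], [12.2264, -3.0100]].
Δ = (0.6946, 0.7400), so (u, v)₂ = (-0.9587, -1.2650).

(-0.9587, -1.2650)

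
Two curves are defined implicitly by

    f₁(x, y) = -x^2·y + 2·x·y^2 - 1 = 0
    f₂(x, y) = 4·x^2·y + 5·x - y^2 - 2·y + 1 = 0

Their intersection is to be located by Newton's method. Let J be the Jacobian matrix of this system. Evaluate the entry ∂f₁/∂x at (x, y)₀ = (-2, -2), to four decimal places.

∂f₁/∂x = -2·x·y + 2·y^2.
At (-2, -2) this is 0.0000.

0.0000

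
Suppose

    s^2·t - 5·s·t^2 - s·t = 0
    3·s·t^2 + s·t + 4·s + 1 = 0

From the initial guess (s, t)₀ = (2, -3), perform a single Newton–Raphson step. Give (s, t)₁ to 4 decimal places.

(4.7000, 0.9000)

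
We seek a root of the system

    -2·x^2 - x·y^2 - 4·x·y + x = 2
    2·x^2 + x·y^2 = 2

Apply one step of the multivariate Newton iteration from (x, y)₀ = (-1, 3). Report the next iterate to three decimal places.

(-0.870, 1.609)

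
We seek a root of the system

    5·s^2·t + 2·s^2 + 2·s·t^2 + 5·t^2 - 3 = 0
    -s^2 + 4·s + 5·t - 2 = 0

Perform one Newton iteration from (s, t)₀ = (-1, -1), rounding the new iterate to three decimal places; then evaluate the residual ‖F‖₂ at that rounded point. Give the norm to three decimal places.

0.345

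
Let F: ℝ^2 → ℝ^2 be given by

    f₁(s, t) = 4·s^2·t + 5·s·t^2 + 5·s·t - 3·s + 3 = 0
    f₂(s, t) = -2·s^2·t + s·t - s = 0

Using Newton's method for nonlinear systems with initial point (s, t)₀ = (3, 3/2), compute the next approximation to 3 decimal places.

(2.022, 0.941)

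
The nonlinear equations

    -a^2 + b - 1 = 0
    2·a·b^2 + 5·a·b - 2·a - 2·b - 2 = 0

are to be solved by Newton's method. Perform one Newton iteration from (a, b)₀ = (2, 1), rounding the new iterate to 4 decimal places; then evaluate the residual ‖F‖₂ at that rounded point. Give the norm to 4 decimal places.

1.1603

At (2, 1): F = (-4.0000, 6.0000).
Jacobian J = [[-2·a, 1], [2·b^2 + 5·b - 2, 4·a·b + 5·a - 2]].
At the point, J = [[-4.0000, 1.0000], [5.0000, 16.0000]] (det J = -69.0000).
Solving J·Δ = −F gives Δ = (-1.0145, -0.0580).
Then the next iterate is (a, b)₁ = (0.9855, 0.9420).
Re-evaluating at (0.9855, 0.9420): F = (-1.029210, 0.535699), so ‖F‖₂ = 1.1603.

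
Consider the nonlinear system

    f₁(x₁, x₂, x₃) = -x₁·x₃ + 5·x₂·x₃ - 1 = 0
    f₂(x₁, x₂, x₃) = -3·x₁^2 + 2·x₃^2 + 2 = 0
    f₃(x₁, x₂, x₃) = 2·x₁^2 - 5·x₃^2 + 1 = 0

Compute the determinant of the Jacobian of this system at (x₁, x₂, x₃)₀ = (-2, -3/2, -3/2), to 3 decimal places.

990.000

J = [[-x₃, 5·x₃, -x₁ + 5·x₂], [-6·x₁, 0, 4·x₃], [4·x₁, 0, -10·x₃]].
At the point, J = [[1.500, -7.500, -5.500], [12.000, 0.000, -6.000], [-8.000, 0.000, 15.000]].
det J = 990.000.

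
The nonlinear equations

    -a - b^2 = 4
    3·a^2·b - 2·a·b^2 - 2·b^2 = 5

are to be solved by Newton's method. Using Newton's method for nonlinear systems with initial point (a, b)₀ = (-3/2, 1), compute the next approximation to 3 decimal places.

(-2.317, -0.341)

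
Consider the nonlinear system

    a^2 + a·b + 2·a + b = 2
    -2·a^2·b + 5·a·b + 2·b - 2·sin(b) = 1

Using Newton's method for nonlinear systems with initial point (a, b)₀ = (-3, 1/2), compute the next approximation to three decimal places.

At (-3, 1/2): F = (0.000, -17.45885).
Jacobian J = [[2·a + b + 2, a + 1], [-4·a·b + 5·b, -2·a^2 + 5·a - 2·cos(b) + 2]].
At the point, J = [[-3.500, -2.000], [8.500, -32.75517]] (det J = 131.64308).
Solving J·Δ = −F gives Δ = (0.265, -0.464).
Then the next iterate is (a, b)₁ = (-2.735, 0.036).

(-2.735, 0.036)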